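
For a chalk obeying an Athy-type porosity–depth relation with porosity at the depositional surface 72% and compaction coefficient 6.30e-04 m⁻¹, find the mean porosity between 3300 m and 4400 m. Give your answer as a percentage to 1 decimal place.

Working in km (1 km = 1000 m; k in km⁻¹ = k in m⁻¹ × 1000):
⟨n⟩ = (1/(z₂−z₁)) ∫ n₀ e^(−kz) dz = n₀·(e^(−k·z₁) − e^(−k·z₂)) / (k·(z₂−z₁))
e^(−0.63×3.3) = 0.1251; e^(−0.63×4.4) = 0.0625
⟨n⟩ = 0.72 × (0.1251 − 0.0625) / (0.63 × 1.1) = 0.72 × 0.0902 = 0.0650

6.5%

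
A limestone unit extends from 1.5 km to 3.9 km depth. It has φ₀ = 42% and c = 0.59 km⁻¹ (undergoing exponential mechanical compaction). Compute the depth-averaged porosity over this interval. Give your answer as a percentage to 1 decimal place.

9.3%

⟨φ⟩ = (1/(d₂−d₁)) ∫ φ₀ e^(−cd) dd = φ₀·(e^(−c·d₁) − e^(−c·d₂)) / (c·(d₂−d₁))
e^(−0.59×1.5) = 0.4127; e^(−0.59×3.9) = 0.1002
⟨φ⟩ = 0.42 × (0.4127 − 0.1002) / (0.59 × 2.4) = 0.42 × 0.2207 = 0.0927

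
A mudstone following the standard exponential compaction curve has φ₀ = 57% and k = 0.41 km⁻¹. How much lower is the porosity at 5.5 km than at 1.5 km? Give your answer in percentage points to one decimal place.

φ(1.5) = 0.57·e^(−0.41×1.5) = 0.3082
φ(5.5) = 0.57·e^(−0.41×5.5) = 0.0598
Δφ = 0.3082 − 0.0598 = 0.2484

24.8 percentage points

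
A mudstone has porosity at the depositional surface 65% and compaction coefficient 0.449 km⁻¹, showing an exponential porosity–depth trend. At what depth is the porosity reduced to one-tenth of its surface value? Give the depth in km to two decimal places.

phi/phi₀ = 1/10 ⇒ exp(−k·d) = 1/10 ⇒ d = ln(10) / k
d = 2.3026 / 0.449 = 5.128 km

5.13 km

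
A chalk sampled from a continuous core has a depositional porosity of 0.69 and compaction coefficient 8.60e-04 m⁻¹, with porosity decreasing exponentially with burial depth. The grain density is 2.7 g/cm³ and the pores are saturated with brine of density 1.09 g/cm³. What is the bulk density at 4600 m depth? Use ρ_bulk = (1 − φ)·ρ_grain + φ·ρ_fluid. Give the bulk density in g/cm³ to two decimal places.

2.68 g/cm³

Working in km (1 km = 1000 m; β in km⁻¹ = β in m⁻¹ × 1000):
Porosity at depth: n = 0.69·exp(−0.86×4.6) = 0.69×0.0191 = 0.0132
Bulk density: ρ_b = (1−n)ρ_g + n·ρ_f = 0.9868×2.7 + 0.0132×1.09
       = 2.664 + 0.014 = 2.679 g/cm³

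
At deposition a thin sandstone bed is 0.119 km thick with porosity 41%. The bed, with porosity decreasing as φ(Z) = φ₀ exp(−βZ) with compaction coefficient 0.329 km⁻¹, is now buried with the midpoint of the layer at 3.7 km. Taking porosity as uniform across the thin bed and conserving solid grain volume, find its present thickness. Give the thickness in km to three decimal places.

0.080 km

Porosity at 3.7 km: φ = 0.41·exp(−0.329×3.7) = 0.1214
Solid-volume conservation: h(1−φ) = h₀(1−φ₀) ⇒ h = h₀·(1−φ₀)/(1−φ)
h = 0.119 × (1 − 0.41)/(1 − 0.1214) = 0.119 × 0.6715 = 0.0799 km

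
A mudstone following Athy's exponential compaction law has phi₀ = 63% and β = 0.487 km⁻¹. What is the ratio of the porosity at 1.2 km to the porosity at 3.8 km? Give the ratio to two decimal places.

3.55

phi(z₁)/phi(z₂) = e^(−β·z₁)/e^(−β·z₂) = e^{β(z₂−z₁)}
= exp(0.487 × 2.6) = exp(1.266) = 3.5473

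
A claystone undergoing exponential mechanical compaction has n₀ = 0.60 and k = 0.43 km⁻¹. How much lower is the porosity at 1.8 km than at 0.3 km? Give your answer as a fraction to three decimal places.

n(0.3) = 0.6·e^(−0.43×0.3) = 0.5274
n(1.8) = 0.6·e^(−0.43×1.8) = 0.2767
Δn = 0.5274 − 0.2767 = 0.2507

0.251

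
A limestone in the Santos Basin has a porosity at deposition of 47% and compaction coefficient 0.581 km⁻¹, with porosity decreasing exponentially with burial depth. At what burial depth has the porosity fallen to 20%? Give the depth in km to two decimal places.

1.47 km

Invert Athy's law: d = ln(φ₀/φ) / c
d = ln(0.47/0.2) / 0.581 = ln(2.35) / 0.581 = 0.8544 / 0.581 = 1.471 km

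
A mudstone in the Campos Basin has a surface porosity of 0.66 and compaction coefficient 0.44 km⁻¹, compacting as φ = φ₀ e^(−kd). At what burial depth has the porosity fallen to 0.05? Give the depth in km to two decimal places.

5.86 km

Invert Athy's law: d = ln(φ₀/φ) / k
d = ln(0.66/0.05) / 0.44 = ln(13.2) / 0.44 = 2.5802 / 0.44 = 5.864 km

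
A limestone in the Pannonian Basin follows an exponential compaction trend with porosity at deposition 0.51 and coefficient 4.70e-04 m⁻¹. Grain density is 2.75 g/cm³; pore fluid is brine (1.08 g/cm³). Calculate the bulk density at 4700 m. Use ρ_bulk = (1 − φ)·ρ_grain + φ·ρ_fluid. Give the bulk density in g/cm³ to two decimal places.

2.66 g/cm³

Working in km (1 km = 1000 m; k in km⁻¹ = k in m⁻¹ × 1000):
Porosity at depth: phi = 0.51·exp(−0.47×4.7) = 0.51×0.1098 = 0.0560
Bulk density: ρ_b = (1−phi)ρ_g + phi·ρ_f = 0.9440×2.75 + 0.0560×1.08
       = 2.596 + 0.060 = 2.656 g/cm³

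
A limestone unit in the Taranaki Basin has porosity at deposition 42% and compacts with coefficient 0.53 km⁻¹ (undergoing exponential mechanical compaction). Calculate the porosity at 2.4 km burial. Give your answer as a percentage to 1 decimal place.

11.8%

phi = phi₀·exp(−c·Z) = 0.42 × exp(−0.53 × 2.4) = 0.42 × exp(−1.272)
  = 0.42 × 0.2803 = 0.1177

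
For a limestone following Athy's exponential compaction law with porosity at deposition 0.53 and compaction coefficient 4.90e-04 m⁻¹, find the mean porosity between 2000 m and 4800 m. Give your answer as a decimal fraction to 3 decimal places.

0.108

Working in km (1 km = 1000 m; k in km⁻¹ = k in m⁻¹ × 1000):
⟨φ⟩ = (1/(d₂−d₁)) ∫ φ₀ e^(−kd) dd = φ₀·(e^(−k·d₁) − e^(−k·d₂)) / (k·(d₂−d₁))
e^(−0.49×2) = 0.3753; e^(−0.49×4.8) = 0.0952
⟨φ⟩ = 0.53 × (0.3753 − 0.0952) / (0.49 × 2.8) = 0.53 × 0.2042 = 0.1082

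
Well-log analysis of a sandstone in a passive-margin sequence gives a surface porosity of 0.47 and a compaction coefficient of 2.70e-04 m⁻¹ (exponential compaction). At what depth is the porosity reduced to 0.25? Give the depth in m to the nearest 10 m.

2340 m

Working in km (1 km = 1000 m; k in km⁻¹ = k in m⁻¹ × 1000):
Invert Athy's law: Z = ln(φ₀/φ) / k
Z = ln(0.47/0.25) / 0.27 = ln(1.88) / 0.27 = 0.6313 / 0.27 = 2.338 km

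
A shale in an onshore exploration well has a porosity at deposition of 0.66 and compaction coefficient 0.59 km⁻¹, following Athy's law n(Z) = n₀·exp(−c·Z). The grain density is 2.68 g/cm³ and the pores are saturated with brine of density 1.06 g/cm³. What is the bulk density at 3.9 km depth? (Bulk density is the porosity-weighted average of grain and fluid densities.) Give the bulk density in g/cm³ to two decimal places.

Porosity at depth: n = 0.66·exp(−0.59×3.9) = 0.66×0.1002 = 0.0661
Bulk density: ρ_b = (1−n)ρ_g + n·ρ_f = 0.9339×2.68 + 0.0661×1.06
       = 2.503 + 0.070 = 2.573 g/cm³

2.57 g/cm³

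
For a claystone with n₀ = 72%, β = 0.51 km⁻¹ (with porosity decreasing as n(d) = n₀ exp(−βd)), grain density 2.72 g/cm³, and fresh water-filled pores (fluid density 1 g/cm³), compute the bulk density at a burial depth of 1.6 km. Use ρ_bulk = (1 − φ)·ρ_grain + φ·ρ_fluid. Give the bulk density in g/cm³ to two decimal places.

2.17 g/cm³

Porosity at depth: n = 0.72·exp(−0.51×1.6) = 0.72×0.4422 = 0.3184
Bulk density: ρ_b = (1−n)ρ_g + n·ρ_f = 0.6816×2.72 + 0.3184×1
       = 1.854 + 0.318 = 2.172 g/cm³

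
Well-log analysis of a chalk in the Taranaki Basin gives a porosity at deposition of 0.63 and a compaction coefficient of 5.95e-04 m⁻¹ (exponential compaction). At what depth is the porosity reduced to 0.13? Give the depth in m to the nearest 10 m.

2650 m

Working in km (1 km = 1000 m; β in km⁻¹ = β in m⁻¹ × 1000):
Invert Athy's law: d = ln(n₀/n) / β
d = ln(0.63/0.13) / 0.595 = ln(4.846) / 0.595 = 1.5782 / 0.595 = 2.652 km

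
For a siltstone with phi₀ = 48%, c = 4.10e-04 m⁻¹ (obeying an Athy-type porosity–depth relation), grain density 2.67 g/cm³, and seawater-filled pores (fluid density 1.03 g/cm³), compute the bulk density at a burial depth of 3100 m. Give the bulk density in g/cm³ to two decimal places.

2.45 g/cm³

Working in km (1 km = 1000 m; c in km⁻¹ = c in m⁻¹ × 1000):
Porosity at depth: phi = 0.48·exp(−0.41×3.1) = 0.48×0.2806 = 0.1347
Bulk density: ρ_b = (1−phi)ρ_g + phi·ρ_f = 0.8653×2.67 + 0.1347×1.03
       = 2.310 + 0.139 = 2.449 g/cm³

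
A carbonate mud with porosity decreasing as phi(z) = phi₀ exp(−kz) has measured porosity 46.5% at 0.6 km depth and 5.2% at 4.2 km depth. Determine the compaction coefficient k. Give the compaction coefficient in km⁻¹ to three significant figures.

Athy: phi(z) = phi₀ e^(−kz) ⇒ phi₁/phi₂ = e^{k(z₂−z₁)} ⇒ k = ln(phi₁/phi₂)/(z₂−z₁)
k = ln(0.465/0.052) / (4.2 − 0.6) = ln(8.942) / 3.6 = 2.1908 / 3.6 = 0.6086 km⁻¹

0.609 km⁻¹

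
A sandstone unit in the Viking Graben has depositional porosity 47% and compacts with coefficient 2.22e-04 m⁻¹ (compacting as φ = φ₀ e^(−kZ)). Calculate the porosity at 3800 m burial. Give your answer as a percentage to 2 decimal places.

20.22%

Working in km (1 km = 1000 m; k in km⁻¹ = k in m⁻¹ × 1000):
φ = φ₀·exp(−k·Z) = 0.47 × exp(−0.222 × 3.8) = 0.47 × exp(−0.8436)
  = 0.47 × 0.4302 = 0.2022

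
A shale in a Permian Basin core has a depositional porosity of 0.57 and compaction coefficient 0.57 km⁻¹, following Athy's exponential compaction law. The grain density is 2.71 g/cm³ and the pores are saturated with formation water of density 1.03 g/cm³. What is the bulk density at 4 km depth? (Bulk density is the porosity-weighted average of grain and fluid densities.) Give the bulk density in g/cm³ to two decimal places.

2.61 g/cm³

Porosity at depth: φ = 0.57·exp(−0.57×4) = 0.57×0.1023 = 0.0583
Bulk density: ρ_b = (1−φ)ρ_g + φ·ρ_f = 0.9417×2.71 + 0.0583×1.03
       = 2.552 + 0.060 = 2.612 g/cm³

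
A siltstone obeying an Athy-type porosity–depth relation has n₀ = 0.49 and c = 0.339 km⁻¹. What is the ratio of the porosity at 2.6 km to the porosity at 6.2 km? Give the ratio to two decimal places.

3.39

n(z₁)/n(z₂) = e^(−c·z₁)/e^(−c·z₂) = e^{c(z₂−z₁)}
= exp(0.339 × 3.6) = exp(1.22) = 3.3885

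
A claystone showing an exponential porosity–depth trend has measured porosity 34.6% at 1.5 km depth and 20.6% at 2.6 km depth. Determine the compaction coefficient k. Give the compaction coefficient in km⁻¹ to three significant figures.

0.471 km⁻¹

Athy: φ(Z) = φ₀ e^(−kZ) ⇒ φ₁/φ₂ = e^{k(Z₂−Z₁)} ⇒ k = ln(φ₁/φ₂)/(Z₂−Z₁)
k = ln(0.346/0.206) / (2.6 − 1.5) = ln(1.68) / 1.1 = 0.5186 / 1.1 = 0.4714 km⁻¹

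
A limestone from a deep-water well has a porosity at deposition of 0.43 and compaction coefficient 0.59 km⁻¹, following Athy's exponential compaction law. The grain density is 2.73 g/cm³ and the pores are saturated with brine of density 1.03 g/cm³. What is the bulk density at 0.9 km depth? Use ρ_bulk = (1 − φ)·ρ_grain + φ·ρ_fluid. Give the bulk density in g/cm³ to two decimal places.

2.30 g/cm³

Porosity at depth: φ = 0.43·exp(−0.59×0.9) = 0.43×0.5880 = 0.2528
Bulk density: ρ_b = (1−φ)ρ_g + φ·ρ_f = 0.7472×2.73 + 0.2528×1.03
       = 2.040 + 0.260 = 2.300 g/cm³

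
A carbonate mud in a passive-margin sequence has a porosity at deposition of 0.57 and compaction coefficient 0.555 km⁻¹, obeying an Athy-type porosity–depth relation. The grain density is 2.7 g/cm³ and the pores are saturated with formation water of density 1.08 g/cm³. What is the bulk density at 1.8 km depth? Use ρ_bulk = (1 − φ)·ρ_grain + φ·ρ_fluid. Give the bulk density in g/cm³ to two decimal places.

Porosity at depth: n = 0.57·exp(−0.555×1.8) = 0.57×0.3682 = 0.2099
Bulk density: ρ_b = (1−n)ρ_g + n·ρ_f = 0.7901×2.7 + 0.2099×1.08
       = 2.133 + 0.227 = 2.360 g/cm³

2.36 g/cm³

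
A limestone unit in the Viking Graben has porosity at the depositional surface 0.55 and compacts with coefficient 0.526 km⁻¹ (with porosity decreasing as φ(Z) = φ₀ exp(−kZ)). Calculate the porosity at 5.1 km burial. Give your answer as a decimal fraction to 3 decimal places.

φ = φ₀·exp(−k·Z) = 0.55 × exp(−0.526 × 5.1) = 0.55 × exp(−2.683)
  = 0.55 × 0.0684 = 0.0376

0.038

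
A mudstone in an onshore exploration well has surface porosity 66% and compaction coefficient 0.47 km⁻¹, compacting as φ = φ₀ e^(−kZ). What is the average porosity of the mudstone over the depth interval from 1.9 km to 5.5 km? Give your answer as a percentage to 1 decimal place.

⟨φ⟩ = (1/(Z₂−Z₁)) ∫ φ₀ e^(−kZ) dZ = φ₀·(e^(−k·Z₁) − e^(−k·Z₂)) / (k·(Z₂−Z₁))
e^(−0.47×1.9) = 0.4094; e^(−0.47×5.5) = 0.0754
⟨φ⟩ = 0.66 × (0.4094 − 0.0754) / (0.47 × 3.6) = 0.66 × 0.1974 = 0.1303

13.0%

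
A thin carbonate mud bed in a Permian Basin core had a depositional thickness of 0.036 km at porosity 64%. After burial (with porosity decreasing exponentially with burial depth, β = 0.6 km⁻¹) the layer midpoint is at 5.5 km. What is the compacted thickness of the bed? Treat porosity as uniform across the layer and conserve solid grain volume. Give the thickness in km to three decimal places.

Porosity at 5.5 km: n = 0.64·exp(−0.6×5.5) = 0.0236
Solid-volume conservation: h(1−n) = h₀(1−n₀) ⇒ h = h₀·(1−n₀)/(1−n)
h = 0.036 × (1 − 0.64)/(1 − 0.0236) = 0.036 × 0.3687 = 0.0133 km

0.013 km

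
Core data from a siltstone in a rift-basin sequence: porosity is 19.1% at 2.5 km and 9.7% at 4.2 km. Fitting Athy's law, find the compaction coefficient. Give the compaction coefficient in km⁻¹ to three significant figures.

0.399 km⁻¹

Athy: φ(z) = φ₀ e^(−βz) ⇒ φ₁/φ₂ = e^{β(z₂−z₁)} ⇒ β = ln(φ₁/φ₂)/(z₂−z₁)
β = ln(0.191/0.097) / (4.2 − 2.5) = ln(1.969) / 1.7 = 0.6776 / 1.7 = 0.3986 km⁻¹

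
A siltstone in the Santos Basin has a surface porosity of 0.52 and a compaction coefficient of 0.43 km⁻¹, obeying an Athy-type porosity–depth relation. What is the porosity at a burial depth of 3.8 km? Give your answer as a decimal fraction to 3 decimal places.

0.101

n = n₀·exp(−k·z) = 0.52 × exp(−0.43 × 3.8) = 0.52 × exp(−1.634)
  = 0.52 × 0.1951 = 0.1015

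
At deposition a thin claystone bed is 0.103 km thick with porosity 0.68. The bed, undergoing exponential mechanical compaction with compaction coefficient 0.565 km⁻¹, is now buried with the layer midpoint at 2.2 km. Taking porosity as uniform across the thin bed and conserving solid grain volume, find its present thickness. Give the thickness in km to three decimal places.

0.041 km

Porosity at 2.2 km: n = 0.68·exp(−0.565×2.2) = 0.1962
Solid-volume conservation: h(1−n) = h₀(1−n₀) ⇒ h = h₀·(1−n₀)/(1−n)
h = 0.103 × (1 − 0.68)/(1 − 0.1962) = 0.103 × 0.3981 = 0.0410 km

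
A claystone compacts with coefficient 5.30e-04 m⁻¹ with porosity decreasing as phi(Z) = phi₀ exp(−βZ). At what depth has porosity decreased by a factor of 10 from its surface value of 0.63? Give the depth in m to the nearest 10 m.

Working in km (1 km = 1000 m; β in km⁻¹ = β in m⁻¹ × 1000):
phi/phi₀ = 1/10 ⇒ exp(−β·Z) = 1/10 ⇒ Z = ln(10) / β
Z = 2.3026 / 0.53 = 4.345 km

4340 m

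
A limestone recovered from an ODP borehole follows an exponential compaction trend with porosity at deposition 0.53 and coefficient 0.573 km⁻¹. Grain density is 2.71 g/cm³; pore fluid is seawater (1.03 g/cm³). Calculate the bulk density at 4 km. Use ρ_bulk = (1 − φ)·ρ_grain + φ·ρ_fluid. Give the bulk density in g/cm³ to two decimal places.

Porosity at depth: φ = 0.53·exp(−0.573×4) = 0.53×0.1011 = 0.0536
Bulk density: ρ_b = (1−φ)ρ_g + φ·ρ_f = 0.9464×2.71 + 0.0536×1.03
       = 2.565 + 0.055 = 2.620 g/cm³

2.62 g/cm³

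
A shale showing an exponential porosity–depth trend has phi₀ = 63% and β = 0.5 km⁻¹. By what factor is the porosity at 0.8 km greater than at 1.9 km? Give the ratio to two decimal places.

1.73

phi(Z₁)/phi(Z₂) = e^(−β·Z₁)/e^(−β·Z₂) = e^{β(Z₂−Z₁)}
= exp(0.5 × 1.1) = exp(0.55) = 1.7333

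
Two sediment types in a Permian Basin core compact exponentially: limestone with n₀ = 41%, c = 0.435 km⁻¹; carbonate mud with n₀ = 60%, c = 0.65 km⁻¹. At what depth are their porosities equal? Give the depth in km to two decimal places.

1.77 km

Set n₀ₐ e^(−cₐz) = n₀ᵦ e^(−cᵦz) ⇒ ln(n₀ₐ/n₀ᵦ) = (cₐ − cᵦ)·z
z = ln(0.41/0.6) / (0.435 − 0.65) = -0.3808 / -0.215 = 1.771 km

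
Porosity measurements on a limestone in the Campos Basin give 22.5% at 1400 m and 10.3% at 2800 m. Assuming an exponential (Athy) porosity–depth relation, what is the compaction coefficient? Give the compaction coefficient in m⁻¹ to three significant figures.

Working in km (1 km = 1000 m; c in km⁻¹ = c in m⁻¹ × 1000):
Athy: n(z) = n₀ e^(−cz) ⇒ n₁/n₂ = e^{c(z₂−z₁)} ⇒ c = ln(n₁/n₂)/(z₂−z₁)
c = ln(0.225/0.103) / (2.8 − 1.4) = ln(2.184) / 1.4 = 0.7814 / 1.4 = 0.5581 km⁻¹

0.000558 m⁻¹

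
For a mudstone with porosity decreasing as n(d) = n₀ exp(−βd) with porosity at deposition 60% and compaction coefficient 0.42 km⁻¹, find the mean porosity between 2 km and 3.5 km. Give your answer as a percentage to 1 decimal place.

⟨n⟩ = (1/(d₂−d₁)) ∫ n₀ e^(−βd) dd = n₀·(e^(−β·d₁) − e^(−β·d₂)) / (β·(d₂−d₁))
e^(−0.42×2) = 0.4317; e^(−0.42×3.5) = 0.2299
⟨n⟩ = 0.6 × (0.4317 − 0.2299) / (0.42 × 1.5) = 0.6 × 0.3203 = 0.1922

19.2%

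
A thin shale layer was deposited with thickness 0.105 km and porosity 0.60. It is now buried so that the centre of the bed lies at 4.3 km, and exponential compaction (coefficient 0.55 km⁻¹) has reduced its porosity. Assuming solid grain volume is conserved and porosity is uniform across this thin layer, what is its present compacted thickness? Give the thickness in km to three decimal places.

0.045 km

Porosity at 4.3 km: phi = 0.6·exp(−0.55×4.3) = 0.0564
Solid-volume conservation: h(1−phi) = h₀(1−phi₀) ⇒ h = h₀·(1−phi₀)/(1−phi)
h = 0.105 × (1 − 0.6)/(1 − 0.0564) = 0.105 × 0.4239 = 0.0445 km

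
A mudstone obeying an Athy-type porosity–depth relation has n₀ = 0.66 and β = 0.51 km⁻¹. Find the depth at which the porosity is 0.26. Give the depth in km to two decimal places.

1.83 km

Invert Athy's law: z = ln(n₀/n) / β
z = ln(0.66/0.26) / 0.51 = ln(2.538) / 0.51 = 0.9316 / 0.51 = 1.827 km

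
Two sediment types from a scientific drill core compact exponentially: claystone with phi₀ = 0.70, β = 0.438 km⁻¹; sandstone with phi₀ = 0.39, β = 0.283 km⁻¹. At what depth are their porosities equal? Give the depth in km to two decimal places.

Set phi₀ₐ e^(−βₐZ) = phi₀ᵦ e^(−βᵦZ) ⇒ ln(phi₀ₐ/phi₀ᵦ) = (βₐ − βᵦ)·Z
Z = ln(0.7/0.39) / (0.438 − 0.283) = 0.5849 / 0.155 = 3.774 km

3.77 km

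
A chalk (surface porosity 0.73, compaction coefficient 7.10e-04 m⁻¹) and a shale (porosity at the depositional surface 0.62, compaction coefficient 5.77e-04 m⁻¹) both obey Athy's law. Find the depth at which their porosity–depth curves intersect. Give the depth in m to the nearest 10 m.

Working in km (1 km = 1000 m; k in km⁻¹ = k in m⁻¹ × 1000):
Set phi₀ₐ e^(−kₐz) = phi₀ᵦ e^(−kᵦz) ⇒ ln(phi₀ₐ/phi₀ᵦ) = (kₐ − kᵦ)·z
z = ln(0.73/0.62) / (0.71 − 0.577) = 0.1633 / 0.133 = 1.228 km

1230 m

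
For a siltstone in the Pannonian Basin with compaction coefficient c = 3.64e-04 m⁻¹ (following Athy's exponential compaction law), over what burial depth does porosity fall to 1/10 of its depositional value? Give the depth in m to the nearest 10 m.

Working in km (1 km = 1000 m; c in km⁻¹ = c in m⁻¹ × 1000):
φ/φ₀ = 1/10 ⇒ exp(−c·d) = 1/10 ⇒ d = ln(10) / c
d = 2.3026 / 0.364 = 6.326 km

6330 m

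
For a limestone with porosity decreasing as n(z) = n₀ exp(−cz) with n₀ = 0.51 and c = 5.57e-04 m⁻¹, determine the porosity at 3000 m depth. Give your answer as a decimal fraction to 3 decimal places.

Working in km (1 km = 1000 m; c in km⁻¹ = c in m⁻¹ × 1000):
n = n₀·exp(−c·z) = 0.51 × exp(−0.557 × 3) = 0.51 × exp(−1.671)
  = 0.51 × 0.1881 = 0.0959

0.096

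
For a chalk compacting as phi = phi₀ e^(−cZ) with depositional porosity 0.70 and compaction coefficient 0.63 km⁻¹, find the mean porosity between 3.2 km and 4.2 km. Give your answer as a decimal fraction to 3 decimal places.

⟨phi⟩ = (1/(Z₂−Z₁)) ∫ phi₀ e^(−cZ) dZ = phi₀·(e^(−c·Z₁) − e^(−c·Z₂)) / (c·(Z₂−Z₁))
e^(−0.63×3.2) = 0.1332; e^(−0.63×4.2) = 0.0709
⟨phi⟩ = 0.7 × (0.1332 − 0.0709) / (0.63 × 1) = 0.7 × 0.0988 = 0.0692

0.069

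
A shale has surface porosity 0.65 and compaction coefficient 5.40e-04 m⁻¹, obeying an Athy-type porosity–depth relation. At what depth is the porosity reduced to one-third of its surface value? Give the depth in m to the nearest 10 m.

2030 m

Working in km (1 km = 1000 m; k in km⁻¹ = k in m⁻¹ × 1000):
n/n₀ = 1/3 ⇒ exp(−k·d) = 1/3 ⇒ d = ln(3) / k
d = 1.0986 / 0.54 = 2.034 km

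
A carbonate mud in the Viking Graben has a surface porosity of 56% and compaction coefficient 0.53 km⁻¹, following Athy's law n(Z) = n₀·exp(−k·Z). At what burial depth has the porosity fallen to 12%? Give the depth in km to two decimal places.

Invert Athy's law: Z = ln(n₀/n) / k
Z = ln(0.56/0.12) / 0.53 = ln(4.667) / 0.53 = 1.5404 / 0.53 = 2.907 km

2.91 km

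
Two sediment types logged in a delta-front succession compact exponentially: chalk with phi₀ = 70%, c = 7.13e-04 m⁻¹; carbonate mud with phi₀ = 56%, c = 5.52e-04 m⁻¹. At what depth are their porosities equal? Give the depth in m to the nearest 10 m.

1390 m

Working in km (1 km = 1000 m; c in km⁻¹ = c in m⁻¹ × 1000):
Set phi₀ₐ e^(−cₐz) = phi₀ᵦ e^(−cᵦz) ⇒ ln(phi₀ₐ/phi₀ᵦ) = (cₐ − cᵦ)·z
z = ln(0.7/0.56) / (0.713 − 0.552) = 0.2231 / 0.161 = 1.386 km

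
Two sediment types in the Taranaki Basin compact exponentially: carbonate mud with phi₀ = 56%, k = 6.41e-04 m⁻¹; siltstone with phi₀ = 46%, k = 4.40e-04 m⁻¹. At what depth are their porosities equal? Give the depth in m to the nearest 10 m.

Working in km (1 km = 1000 m; k in km⁻¹ = k in m⁻¹ × 1000):
Set phi₀ₐ e^(−kₐZ) = phi₀ᵦ e^(−kᵦZ) ⇒ ln(phi₀ₐ/phi₀ᵦ) = (kₐ − kᵦ)·Z
Z = ln(0.56/0.46) / (0.641 − 0.44) = 0.1967 / 0.201 = 0.979 km

980 m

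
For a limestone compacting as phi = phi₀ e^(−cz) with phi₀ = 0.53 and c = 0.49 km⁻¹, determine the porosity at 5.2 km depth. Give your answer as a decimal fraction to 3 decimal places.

phi = phi₀·exp(−c·z) = 0.53 × exp(−0.49 × 5.2) = 0.53 × exp(−2.548)
  = 0.53 × 0.0782 = 0.0415

0.041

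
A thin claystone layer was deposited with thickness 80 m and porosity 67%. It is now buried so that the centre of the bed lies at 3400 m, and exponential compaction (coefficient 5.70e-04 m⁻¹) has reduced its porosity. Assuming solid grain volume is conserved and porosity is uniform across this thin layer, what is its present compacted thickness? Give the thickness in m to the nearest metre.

Working in km (1 km = 1000 m; c in km⁻¹ = c in m⁻¹ × 1000):
Porosity at 3.4 km: n = 0.67·exp(−0.57×3.4) = 0.0965
Solid-volume conservation: h(1−n) = h₀(1−n₀) ⇒ h = h₀·(1−n₀)/(1−n)
h = 0.08 × (1 − 0.67)/(1 − 0.0965) = 0.08 × 0.3652 = 0.0292 km

29 m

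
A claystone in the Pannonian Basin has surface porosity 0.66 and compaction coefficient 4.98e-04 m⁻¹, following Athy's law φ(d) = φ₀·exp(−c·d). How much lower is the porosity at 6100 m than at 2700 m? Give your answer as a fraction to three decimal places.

0.140

Working in km (1 km = 1000 m; c in km⁻¹ = c in m⁻¹ × 1000):
φ(2.7) = 0.66·e^(−0.498×2.7) = 0.1720
φ(6.1) = 0.66·e^(−0.498×6.1) = 0.0316
Δφ = 0.1720 − 0.0316 = 0.1404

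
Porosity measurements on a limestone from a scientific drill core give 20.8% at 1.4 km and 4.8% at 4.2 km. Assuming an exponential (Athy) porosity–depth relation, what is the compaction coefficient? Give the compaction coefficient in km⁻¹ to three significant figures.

0.524 km⁻¹

Athy: phi(d) = phi₀ e^(−βd) ⇒ phi₁/phi₂ = e^{β(d₂−d₁)} ⇒ β = ln(phi₁/phi₂)/(d₂−d₁)
β = ln(0.208/0.048) / (4.2 − 1.4) = ln(4.333) / 2.8 = 1.4663 / 2.8 = 0.5237 km⁻¹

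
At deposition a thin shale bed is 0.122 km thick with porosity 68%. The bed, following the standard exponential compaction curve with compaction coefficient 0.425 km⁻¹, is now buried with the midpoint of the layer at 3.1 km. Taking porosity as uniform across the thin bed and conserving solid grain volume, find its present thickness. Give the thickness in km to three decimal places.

Porosity at 3.1 km: phi = 0.68·exp(−0.425×3.1) = 0.1821
Solid-volume conservation: h(1−phi) = h₀(1−phi₀) ⇒ h = h₀·(1−phi₀)/(1−phi)
h = 0.122 × (1 − 0.68)/(1 − 0.1821) = 0.122 × 0.3912 = 0.0477 km

0.048 km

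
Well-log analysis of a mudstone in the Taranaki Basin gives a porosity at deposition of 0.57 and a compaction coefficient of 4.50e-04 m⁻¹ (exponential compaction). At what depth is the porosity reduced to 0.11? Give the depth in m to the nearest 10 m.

3660 m

Working in km (1 km = 1000 m; c in km⁻¹ = c in m⁻¹ × 1000):
Invert Athy's law: d = ln(φ₀/φ) / c
d = ln(0.57/0.11) / 0.45 = ln(5.182) / 0.45 = 1.6452 / 0.45 = 3.656 km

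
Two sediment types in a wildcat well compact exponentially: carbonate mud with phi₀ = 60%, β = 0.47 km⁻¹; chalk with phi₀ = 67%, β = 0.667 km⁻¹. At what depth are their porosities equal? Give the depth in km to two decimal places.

Set phi₀ₐ e^(−βₐz) = phi₀ᵦ e^(−βᵦz) ⇒ ln(phi₀ₐ/phi₀ᵦ) = (βₐ − βᵦ)·z
z = ln(0.6/0.67) / (0.47 − 0.667) = -0.1103 / -0.197 = 0.560 km

0.56 km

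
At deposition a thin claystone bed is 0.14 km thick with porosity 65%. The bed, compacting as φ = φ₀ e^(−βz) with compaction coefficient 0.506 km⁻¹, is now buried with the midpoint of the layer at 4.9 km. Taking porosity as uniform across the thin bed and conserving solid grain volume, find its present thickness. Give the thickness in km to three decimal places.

Porosity at 4.9 km: φ = 0.65·exp(−0.506×4.9) = 0.0545
Solid-volume conservation: h(1−φ) = h₀(1−φ₀) ⇒ h = h₀·(1−φ₀)/(1−φ)
h = 0.14 × (1 − 0.65)/(1 − 0.0545) = 0.14 × 0.3702 = 0.0518 km

0.052 km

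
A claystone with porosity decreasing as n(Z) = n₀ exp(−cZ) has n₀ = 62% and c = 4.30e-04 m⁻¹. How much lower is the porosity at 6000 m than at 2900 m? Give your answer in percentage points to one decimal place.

13.1 percentage points

Working in km (1 km = 1000 m; c in km⁻¹ = c in m⁻¹ × 1000):
n(2.9) = 0.62·e^(−0.43×2.9) = 0.1782
n(6) = 0.62·e^(−0.43×6) = 0.0470
Δn = 0.1782 − 0.0470 = 0.1312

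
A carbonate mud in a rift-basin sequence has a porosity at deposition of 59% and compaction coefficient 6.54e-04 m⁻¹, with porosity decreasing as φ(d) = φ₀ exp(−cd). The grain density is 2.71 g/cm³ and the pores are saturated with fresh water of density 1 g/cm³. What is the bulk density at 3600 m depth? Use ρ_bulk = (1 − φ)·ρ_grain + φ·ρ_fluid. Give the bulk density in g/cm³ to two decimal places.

Working in km (1 km = 1000 m; c in km⁻¹ = c in m⁻¹ × 1000):
Porosity at depth: φ = 0.59·exp(−0.654×3.6) = 0.59×0.0950 = 0.0560
Bulk density: ρ_b = (1−φ)ρ_g + φ·ρ_f = 0.9440×2.71 + 0.0560×1
       = 2.558 + 0.056 = 2.614 g/cm³

2.61 g/cm³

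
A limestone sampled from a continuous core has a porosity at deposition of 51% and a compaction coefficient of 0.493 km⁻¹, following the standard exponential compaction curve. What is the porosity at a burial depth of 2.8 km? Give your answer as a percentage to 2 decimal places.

12.83%

n = n₀·exp(−c·z) = 0.51 × exp(−0.493 × 2.8) = 0.51 × exp(−1.38)
  = 0.51 × 0.2515 = 0.1283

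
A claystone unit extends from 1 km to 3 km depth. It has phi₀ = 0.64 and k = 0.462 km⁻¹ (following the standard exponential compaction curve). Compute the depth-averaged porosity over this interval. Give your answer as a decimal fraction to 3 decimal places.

⟨phi⟩ = (1/(Z₂−Z₁)) ∫ phi₀ e^(−kZ) dZ = phi₀·(e^(−k·Z₁) − e^(−k·Z₂)) / (k·(Z₂−Z₁))
e^(−0.462×1) = 0.6300; e^(−0.462×3) = 0.2501
⟨phi⟩ = 0.64 × (0.6300 − 0.2501) / (0.462 × 2) = 0.64 × 0.4112 = 0.2632

0.263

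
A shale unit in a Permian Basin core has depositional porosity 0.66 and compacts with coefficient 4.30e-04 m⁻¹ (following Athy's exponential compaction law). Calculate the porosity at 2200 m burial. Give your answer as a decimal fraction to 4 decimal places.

Working in km (1 km = 1000 m; c in km⁻¹ = c in m⁻¹ × 1000):
φ = φ₀·exp(−c·d) = 0.66 × exp(−0.43 × 2.2) = 0.66 × exp(−0.946)
  = 0.66 × 0.3883 = 0.2563

0.2563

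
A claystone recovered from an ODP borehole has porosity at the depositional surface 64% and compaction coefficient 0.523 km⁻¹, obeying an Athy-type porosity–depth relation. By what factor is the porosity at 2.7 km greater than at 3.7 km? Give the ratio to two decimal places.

φ(d₁)/φ(d₂) = e^(−β·d₁)/e^(−β·d₂) = e^{β(d₂−d₁)}
= exp(0.523 × 1) = exp(0.523) = 1.6871

1.69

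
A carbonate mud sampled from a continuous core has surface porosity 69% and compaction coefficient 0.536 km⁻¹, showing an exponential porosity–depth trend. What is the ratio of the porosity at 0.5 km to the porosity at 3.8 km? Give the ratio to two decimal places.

5.86

n(d₁)/n(d₂) = e^(−c·d₁)/e^(−c·d₂) = e^{c(d₂−d₁)}
= exp(0.536 × 3.3) = exp(1.769) = 5.8638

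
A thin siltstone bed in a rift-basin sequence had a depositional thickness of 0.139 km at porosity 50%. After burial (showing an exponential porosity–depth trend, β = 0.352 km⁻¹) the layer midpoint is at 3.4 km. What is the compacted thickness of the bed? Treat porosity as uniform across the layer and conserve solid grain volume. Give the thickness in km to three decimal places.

Porosity at 3.4 km: n = 0.5·exp(−0.352×3.4) = 0.1511
Solid-volume conservation: h(1−n) = h₀(1−n₀) ⇒ h = h₀·(1−n₀)/(1−n)
h = 0.139 × (1 − 0.5)/(1 − 0.1511) = 0.139 × 0.5890 = 0.0819 km

0.082 km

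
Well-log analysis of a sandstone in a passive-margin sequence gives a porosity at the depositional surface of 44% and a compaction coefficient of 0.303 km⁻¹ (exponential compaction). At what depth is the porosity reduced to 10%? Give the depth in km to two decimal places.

Invert Athy's law: d = ln(n₀/n) / β
d = ln(0.44/0.1) / 0.303 = ln(4.4) / 0.303 = 1.4816 / 0.303 = 4.890 km

4.89 km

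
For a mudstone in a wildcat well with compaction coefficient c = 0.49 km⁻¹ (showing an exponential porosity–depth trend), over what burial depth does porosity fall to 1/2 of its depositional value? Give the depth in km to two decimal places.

n/n₀ = 1/2 ⇒ exp(−c·Z) = 1/2 ⇒ Z = ln(2) / c
Z = 0.6931 / 0.49 = 1.415 km

1.41 km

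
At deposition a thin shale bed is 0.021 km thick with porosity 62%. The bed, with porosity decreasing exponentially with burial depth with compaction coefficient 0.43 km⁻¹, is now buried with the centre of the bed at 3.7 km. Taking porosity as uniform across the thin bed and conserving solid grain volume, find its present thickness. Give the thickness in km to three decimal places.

0.009 km

Porosity at 3.7 km: phi = 0.62·exp(−0.43×3.7) = 0.1263
Solid-volume conservation: h(1−phi) = h₀(1−phi₀) ⇒ h = h₀·(1−phi₀)/(1−phi)
h = 0.021 × (1 − 0.62)/(1 − 0.1263) = 0.021 × 0.4349 = 0.0091 km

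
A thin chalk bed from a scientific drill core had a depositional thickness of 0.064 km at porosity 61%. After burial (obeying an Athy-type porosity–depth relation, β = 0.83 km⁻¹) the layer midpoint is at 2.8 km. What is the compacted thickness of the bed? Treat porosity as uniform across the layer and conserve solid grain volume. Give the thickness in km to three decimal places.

Porosity at 2.8 km: phi = 0.61·exp(−0.83×2.8) = 0.0597
Solid-volume conservation: h(1−phi) = h₀(1−phi₀) ⇒ h = h₀·(1−phi₀)/(1−phi)
h = 0.064 × (1 − 0.61)/(1 − 0.0597) = 0.064 × 0.4148 = 0.0265 km

0.027 km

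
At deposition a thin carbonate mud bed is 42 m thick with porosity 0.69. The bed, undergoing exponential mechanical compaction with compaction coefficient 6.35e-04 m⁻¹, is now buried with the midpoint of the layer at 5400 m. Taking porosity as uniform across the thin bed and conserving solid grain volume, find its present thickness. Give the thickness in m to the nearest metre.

13 m

Working in km (1 km = 1000 m; β in km⁻¹ = β in m⁻¹ × 1000):
Porosity at 5.4 km: φ = 0.69·exp(−0.635×5.4) = 0.0224
Solid-volume conservation: h(1−φ) = h₀(1−φ₀) ⇒ h = h₀·(1−φ₀)/(1−φ)
h = 0.042 × (1 − 0.69)/(1 − 0.0224) = 0.042 × 0.3171 = 0.0133 km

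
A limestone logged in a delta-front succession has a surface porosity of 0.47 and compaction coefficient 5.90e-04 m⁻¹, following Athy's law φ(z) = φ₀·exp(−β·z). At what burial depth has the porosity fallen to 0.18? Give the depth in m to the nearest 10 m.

Working in km (1 km = 1000 m; β in km⁻¹ = β in m⁻¹ × 1000):
Invert Athy's law: z = ln(φ₀/φ) / β
z = ln(0.47/0.18) / 0.59 = ln(2.611) / 0.59 = 0.9598 / 0.59 = 1.627 km

1630 m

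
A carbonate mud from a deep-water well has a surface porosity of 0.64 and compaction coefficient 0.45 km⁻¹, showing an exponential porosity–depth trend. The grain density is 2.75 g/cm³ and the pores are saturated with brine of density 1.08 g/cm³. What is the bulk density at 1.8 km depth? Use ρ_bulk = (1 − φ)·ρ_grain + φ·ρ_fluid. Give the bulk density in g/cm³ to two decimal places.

Porosity at depth: phi = 0.64·exp(−0.45×1.8) = 0.64×0.4449 = 0.2847
Bulk density: ρ_b = (1−phi)ρ_g + phi·ρ_f = 0.7153×2.75 + 0.2847×1.08
       = 1.967 + 0.307 = 2.275 g/cm³

2.27 g/cm³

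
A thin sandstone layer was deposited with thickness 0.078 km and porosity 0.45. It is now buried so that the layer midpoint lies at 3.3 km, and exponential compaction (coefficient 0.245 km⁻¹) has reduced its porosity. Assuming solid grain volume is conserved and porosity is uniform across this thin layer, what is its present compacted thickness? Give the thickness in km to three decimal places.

Porosity at 3.3 km: φ = 0.45·exp(−0.245×3.3) = 0.2005
Solid-volume conservation: h(1−φ) = h₀(1−φ₀) ⇒ h = h₀·(1−φ₀)/(1−φ)
h = 0.078 × (1 − 0.45)/(1 − 0.2005) = 0.078 × 0.6879 = 0.0537 km

0.054 km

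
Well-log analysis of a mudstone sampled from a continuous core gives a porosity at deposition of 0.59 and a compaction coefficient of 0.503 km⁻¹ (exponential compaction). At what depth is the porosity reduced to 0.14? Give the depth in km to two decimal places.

Invert Athy's law: Z = ln(n₀/n) / β
Z = ln(0.59/0.14) / 0.503 = ln(4.214) / 0.503 = 1.4385 / 0.503 = 2.860 km

2.86 km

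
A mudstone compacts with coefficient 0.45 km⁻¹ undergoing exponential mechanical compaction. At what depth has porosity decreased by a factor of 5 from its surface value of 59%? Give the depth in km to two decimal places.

3.58 km

phi/phi₀ = 1/5 ⇒ exp(−c·Z) = 1/5 ⇒ Z = ln(5) / c
Z = 1.6094 / 0.45 = 3.577 km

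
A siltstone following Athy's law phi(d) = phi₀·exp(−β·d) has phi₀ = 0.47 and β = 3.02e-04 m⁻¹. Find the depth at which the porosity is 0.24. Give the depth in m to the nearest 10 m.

Working in km (1 km = 1000 m; β in km⁻¹ = β in m⁻¹ × 1000):
Invert Athy's law: d = ln(phi₀/phi) / β
d = ln(0.47/0.24) / 0.302 = ln(1.958) / 0.302 = 0.6721 / 0.302 = 2.225 km

2230 m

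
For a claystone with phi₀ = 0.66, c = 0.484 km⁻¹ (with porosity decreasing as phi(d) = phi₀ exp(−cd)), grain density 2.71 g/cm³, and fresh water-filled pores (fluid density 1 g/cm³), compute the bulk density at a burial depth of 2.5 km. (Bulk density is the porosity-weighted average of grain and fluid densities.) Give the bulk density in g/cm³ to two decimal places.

Porosity at depth: phi = 0.66·exp(−0.484×2.5) = 0.66×0.2982 = 0.1968
Bulk density: ρ_b = (1−phi)ρ_g + phi·ρ_f = 0.8032×2.71 + 0.1968×1
       = 2.177 + 0.197 = 2.373 g/cm³

2.37 g/cm³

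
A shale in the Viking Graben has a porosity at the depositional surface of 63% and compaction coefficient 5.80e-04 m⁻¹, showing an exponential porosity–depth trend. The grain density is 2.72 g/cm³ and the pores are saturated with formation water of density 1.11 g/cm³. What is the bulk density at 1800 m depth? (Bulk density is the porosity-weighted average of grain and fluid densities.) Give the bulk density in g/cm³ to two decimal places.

Working in km (1 km = 1000 m; β in km⁻¹ = β in m⁻¹ × 1000):
Porosity at depth: φ = 0.63·exp(−0.58×1.8) = 0.63×0.3520 = 0.2218
Bulk density: ρ_b = (1−φ)ρ_g + φ·ρ_f = 0.7782×2.72 + 0.2218×1.11
       = 2.117 + 0.246 = 2.363 g/cm³

2.36 g/cm³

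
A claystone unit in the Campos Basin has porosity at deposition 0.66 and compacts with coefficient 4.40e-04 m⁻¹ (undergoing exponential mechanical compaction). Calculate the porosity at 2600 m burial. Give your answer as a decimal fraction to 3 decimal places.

Working in km (1 km = 1000 m; c in km⁻¹ = c in m⁻¹ × 1000):
φ = φ₀·exp(−c·d) = 0.66 × exp(−0.44 × 2.6) = 0.66 × exp(−1.144)
  = 0.66 × 0.3185 = 0.2102

0.210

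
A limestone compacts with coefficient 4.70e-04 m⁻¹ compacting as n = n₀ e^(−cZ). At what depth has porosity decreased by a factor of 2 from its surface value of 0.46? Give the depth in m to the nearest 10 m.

Working in km (1 km = 1000 m; c in km⁻¹ = c in m⁻¹ × 1000):
n/n₀ = 1/2 ⇒ exp(−c·Z) = 1/2 ⇒ Z = ln(2) / c
Z = 0.6931 / 0.47 = 1.475 km

1470 m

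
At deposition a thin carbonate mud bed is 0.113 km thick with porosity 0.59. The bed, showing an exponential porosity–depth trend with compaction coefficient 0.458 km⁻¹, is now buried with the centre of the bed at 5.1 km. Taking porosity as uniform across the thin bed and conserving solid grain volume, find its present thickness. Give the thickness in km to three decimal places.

Porosity at 5.1 km: n = 0.59·exp(−0.458×5.1) = 0.0571
Solid-volume conservation: h(1−n) = h₀(1−n₀) ⇒ h = h₀·(1−n₀)/(1−n)
h = 0.113 × (1 − 0.59)/(1 − 0.0571) = 0.113 × 0.4348 = 0.0491 km

0.049 km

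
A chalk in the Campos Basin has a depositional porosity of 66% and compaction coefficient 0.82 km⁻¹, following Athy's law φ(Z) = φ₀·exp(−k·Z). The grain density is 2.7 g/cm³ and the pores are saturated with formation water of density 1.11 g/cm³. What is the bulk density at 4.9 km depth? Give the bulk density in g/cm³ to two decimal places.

2.68 g/cm³

Porosity at depth: φ = 0.66·exp(−0.82×4.9) = 0.66×0.0180 = 0.0119
Bulk density: ρ_b = (1−φ)ρ_g + φ·ρ_f = 0.9881×2.7 + 0.0119×1.11
       = 2.668 + 0.013 = 2.681 g/cm³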